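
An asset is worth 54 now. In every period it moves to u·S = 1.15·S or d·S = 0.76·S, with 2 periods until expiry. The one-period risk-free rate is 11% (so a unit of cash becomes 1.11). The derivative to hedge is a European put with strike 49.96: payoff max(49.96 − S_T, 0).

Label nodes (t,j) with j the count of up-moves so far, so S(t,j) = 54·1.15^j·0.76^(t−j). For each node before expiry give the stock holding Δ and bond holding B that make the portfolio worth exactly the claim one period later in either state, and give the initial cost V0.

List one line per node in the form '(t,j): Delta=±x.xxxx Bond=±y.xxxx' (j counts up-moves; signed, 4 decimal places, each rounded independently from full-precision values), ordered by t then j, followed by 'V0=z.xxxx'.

(0,0): Delta=-0.1763 Bond=10.0953
(1,0): Delta=-1.0000 Bond=45.0090
(1,1): Delta=-0.1141 Bond=7.3426
V0=0.5732

Under the risk-neutral measure, an up-move has probability p* = (R−d)/(u−d) = 0.8974 and values discount at R = 1.11.
Terminal values V(2,·): V(2,0)=18.7696, V(2,1)=2.7640, V(2,2)=0.0000
  t=1,j=0: stock 41.0400 → up 47.1960 (V=2.7640), down 31.1904 (V=18.7696). Price 3.9690; hedge Δ=-1.0000, bond B=45.0090.
  t=1,j=1: stock 62.1000 → up 71.4150 (V=0.0000), down 47.1960 (V=2.7640). Price 0.2554; hedge Δ=-0.1141, bond B=7.3426.
  t=0,j=0: stock 54.0000 → up 62.1000 (V=0.2554), down 41.0400 (V=3.9690). Price 0.5732; hedge Δ=-0.1763, bond B=10.0953.
Root portfolio cost Δ·54+B reproduces V0=0.5732.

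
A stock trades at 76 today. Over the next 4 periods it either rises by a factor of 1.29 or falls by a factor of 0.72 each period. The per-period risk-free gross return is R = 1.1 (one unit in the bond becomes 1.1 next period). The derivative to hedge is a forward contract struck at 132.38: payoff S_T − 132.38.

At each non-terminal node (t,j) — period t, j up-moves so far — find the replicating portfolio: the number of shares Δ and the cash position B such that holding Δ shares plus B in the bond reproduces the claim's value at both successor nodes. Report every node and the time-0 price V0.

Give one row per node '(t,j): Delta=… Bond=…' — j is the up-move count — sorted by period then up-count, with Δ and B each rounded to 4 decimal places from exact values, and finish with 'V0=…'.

(0,0): Delta=1.0000 Bond=-90.4173
(1,0): Delta=1.0000 Bond=-99.4591
(1,1): Delta=1.0000 Bond=-99.4591
(2,0): Delta=1.0000 Bond=-109.4050
(2,1): Delta=1.0000 Bond=-109.4050
(2,2): Delta=1.0000 Bond=-109.4050
(3,0): Delta=1.0000 Bond=-120.3455
(3,1): Delta=1.0000 Bond=-120.3455
(3,2): Delta=1.0000 Bond=-120.3455
(3,3): Delta=1.0000 Bond=-120.3455
V0=-14.4173

Risk-neutral probability p* = (R−d)/(u−d) = (1.1−0.72)/(1.29−0.72) = 0.6667.
Terminal payoffs: V(4,0)=-111.9559, V(4,1)=-95.7868, V(4,2)=-66.8171, V(4,3)=-14.9132, V(4,4)=78.0814
  t=3,j=0: stock 28.3668 → up 36.5932 (V=-95.7868), down 20.4241 (V=-111.9559). Price -91.9786; hedge Δ=1.0000, bond B=-120.3455.
  t=3,j=1: stock 50.8239 → up 65.5629 (V=-66.8171), down 36.5932 (V=-95.7868). Price -69.5215; hedge Δ=1.0000, bond B=-120.3455.
  t=3,j=2: stock 91.0596 → up 117.4668 (V=-14.9132), down 65.5629 (V=-66.8171). Price -29.2859; hedge Δ=1.0000, bond B=-120.3455.
  t=3,j=3: stock 163.1484 → up 210.4614 (V=78.0814), down 117.4668 (V=-14.9132). Price 42.8029; hedge Δ=1.0000, bond B=-120.3455.
  t=2,j=0: stock 39.3984 → up 50.8239 (V=-69.5215), down 28.3668 (V=-91.9786). Price -70.0066; hedge Δ=1.0000, bond B=-109.4050.
  t=2,j=1: stock 70.5888 → up 91.0596 (V=-29.2859), down 50.8239 (V=-69.5215). Price -38.8162; hedge Δ=1.0000, bond B=-109.4050.
  t=2,j=2: stock 126.4716 → up 163.1484 (V=42.8029), down 91.0596 (V=-29.2859). Price 17.0666; hedge Δ=1.0000, bond B=-109.4050.
  t=1,j=0: stock 54.7200 → up 70.5888 (V=-38.8162), down 39.3984 (V=-70.0066). Price -44.7391; hedge Δ=1.0000, bond B=-99.4591.
  t=1,j=1: stock 98.0400 → up 126.4716 (V=17.0666), down 70.5888 (V=-38.8162). Price -1.4191; hedge Δ=1.0000, bond B=-99.4591.
  t=0,j=0: stock 76.0000 → up 98.0400 (V=-1.4191), down 54.7200 (V=-44.7391). Price -14.4173; hedge Δ=1.0000, bond B=-90.4173.
Root portfolio cost Δ·76+B reproduces V0=-14.4173.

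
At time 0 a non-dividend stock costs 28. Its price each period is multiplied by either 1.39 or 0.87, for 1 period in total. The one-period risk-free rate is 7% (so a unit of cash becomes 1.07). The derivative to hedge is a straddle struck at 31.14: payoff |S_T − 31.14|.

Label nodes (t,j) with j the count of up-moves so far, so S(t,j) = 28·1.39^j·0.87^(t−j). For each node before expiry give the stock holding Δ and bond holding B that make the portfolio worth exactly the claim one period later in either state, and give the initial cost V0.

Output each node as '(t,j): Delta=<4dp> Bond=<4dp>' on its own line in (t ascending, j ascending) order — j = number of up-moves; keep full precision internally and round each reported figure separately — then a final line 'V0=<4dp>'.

The replicating-portfolio and risk-neutral prices coincide; use p* = (1.07−0.87)/(1.39−0.87) = 0.3846 for the latter.
Terminal values V(1,·): V(1,0)=6.7800, V(1,1)=7.7800
(0,0): S=28.0000. Δ = (V_up−V_dn)/(S_up−S_dn) = (7.7800−6.7800)/(38.9200−24.3600) = 0.0687. V = [p*·7.7800 + (1−p*)·6.7800]/1.07 = 6.6959. B = V − Δ·S = 4.7728.
The time-0 hedge costs 6.6959, which is the no-arbitrage price.

(0,0): Delta=0.0687 Bond=4.7728
V0=6.6959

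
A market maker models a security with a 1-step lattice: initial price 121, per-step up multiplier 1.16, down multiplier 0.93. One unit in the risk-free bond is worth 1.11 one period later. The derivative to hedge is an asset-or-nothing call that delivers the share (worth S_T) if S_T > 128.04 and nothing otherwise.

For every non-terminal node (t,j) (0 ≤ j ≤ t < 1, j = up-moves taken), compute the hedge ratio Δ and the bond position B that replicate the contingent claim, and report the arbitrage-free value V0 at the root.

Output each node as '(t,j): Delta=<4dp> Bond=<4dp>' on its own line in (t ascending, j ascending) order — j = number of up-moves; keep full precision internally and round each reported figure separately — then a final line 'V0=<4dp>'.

Since d<R<u, set p* = (R−d)/(u−d) = 0.7826; price each node as the discounted p*-expectation of its children.
At expiry t=1: V(1,0)=0.0000, V(1,1)=140.3600
Node (0,0) S=121.0000: V=(p*·140.3600+(1−p*)·0.0000)/1.11=98.9612; Δ=(140.3600−0.0000)/(140.3600−112.5300)=5.0435; B=V−Δ·S=-511.2996
Root portfolio cost Δ·121+B reproduces V0=98.9612.

(0,0): Delta=5.0435 Bond=-511.2996
V0=98.9612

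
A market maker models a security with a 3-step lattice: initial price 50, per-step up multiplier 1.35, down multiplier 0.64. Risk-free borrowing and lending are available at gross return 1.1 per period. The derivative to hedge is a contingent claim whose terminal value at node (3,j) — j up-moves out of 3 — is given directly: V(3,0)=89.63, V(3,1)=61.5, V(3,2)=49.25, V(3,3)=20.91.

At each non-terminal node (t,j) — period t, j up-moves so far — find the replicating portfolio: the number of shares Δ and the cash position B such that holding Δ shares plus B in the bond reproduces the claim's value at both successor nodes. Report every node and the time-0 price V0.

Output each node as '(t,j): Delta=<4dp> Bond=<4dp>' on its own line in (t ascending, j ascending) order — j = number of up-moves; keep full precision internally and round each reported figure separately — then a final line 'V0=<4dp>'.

The replicating-portfolio and risk-neutral prices coincide; use p* = (1.1−0.64)/(1.35−0.64) = 0.6479 for the latter.
Terminal payoffs: V(3,0)=89.6300, V(3,1)=61.5000, V(3,2)=49.2500, V(3,3)=20.9100
  t=2,j=0: stock 20.4800 → up 27.6480 (V=61.5000), down 13.1072 (V=89.6300). Price 64.9136; hedge Δ=-1.9346, bond B=104.5333.
  t=2,j=1: stock 43.2000 → up 58.3200 (V=49.2500), down 27.6480 (V=61.5000). Price 48.6940; hedge Δ=-0.3994, bond B=65.9475.
  t=2,j=2: stock 91.1250 → up 123.0188 (V=20.9100), down 58.3200 (V=49.2500). Price 28.0808; hedge Δ=-0.4380, bond B=67.9963.
  t=1,j=0: stock 32.0000 → up 43.2000 (V=48.6940), down 20.4800 (V=64.9136). Price 49.4592; hedge Δ=-0.7139, bond B=72.3037.
  t=1,j=1: stock 67.5000 → up 91.1250 (V=28.0808), down 43.2000 (V=48.6940). Price 32.1263; hedge Δ=-0.4301, bond B=61.1590.
  t=0,j=0: stock 50.0000 → up 67.5000 (V=32.1263), down 32.0000 (V=49.4592). Price 34.7540; hedge Δ=-0.4882, bond B=59.1665.
Self-financing check: at every node Δ·S+B equals the discounted successor values.

(0,0): Delta=-0.4882 Bond=59.1665
(1,0): Delta=-0.7139 Bond=72.3037
(1,1): Delta=-0.4301 Bond=61.1590
(2,0): Delta=-1.9346 Bond=104.5333
(2,1): Delta=-0.3994 Bond=65.9475
(2,2): Delta=-0.4380 Bond=67.9963
V0=34.7540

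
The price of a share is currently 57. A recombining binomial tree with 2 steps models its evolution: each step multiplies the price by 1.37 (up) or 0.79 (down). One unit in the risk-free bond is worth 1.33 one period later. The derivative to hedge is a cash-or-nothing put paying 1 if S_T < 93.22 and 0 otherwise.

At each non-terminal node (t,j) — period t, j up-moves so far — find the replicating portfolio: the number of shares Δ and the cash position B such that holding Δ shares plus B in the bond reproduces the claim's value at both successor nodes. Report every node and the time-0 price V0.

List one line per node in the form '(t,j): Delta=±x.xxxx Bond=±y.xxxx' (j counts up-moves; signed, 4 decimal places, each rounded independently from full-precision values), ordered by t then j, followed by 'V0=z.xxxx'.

Under the risk-neutral measure, an up-move has probability p* = (R−d)/(u−d) = 0.9310 and values discount at R = 1.33.
Terminal values V(2,·): V(2,0)=1.0000, V(2,1)=1.0000, V(2,2)=0.0000
Node (1,0) S=45.0300: V=(p*·1.0000+(1−p*)·1.0000)/1.33=0.7519; Δ=(1.0000−1.0000)/(61.6911−35.5737)=0.0000; B=V−Δ·S=0.7519
Node (1,1) S=78.0900: V=(p*·0.0000+(1−p*)·1.0000)/1.33=0.0519; Δ=(0.0000−1.0000)/(106.9833−61.6911)=-0.0221; B=V−Δ·S=1.7760
Node (0,0) S=57.0000: V=(p*·0.0519+(1−p*)·0.7519)/1.33=0.0753; Δ=(0.0519−0.7519)/(78.0900−45.0300)=-0.0212; B=V−Δ·S=1.2822
Each (Δ,B) replicates both successor values, so the strategy is self-financing and V0 is arbitrage-free.

(0,0): Delta=-0.0212 Bond=1.2822
(1,0): Delta=0.0000 Bond=0.7519
(1,1): Delta=-0.0221 Bond=1.7760
V0=0.0753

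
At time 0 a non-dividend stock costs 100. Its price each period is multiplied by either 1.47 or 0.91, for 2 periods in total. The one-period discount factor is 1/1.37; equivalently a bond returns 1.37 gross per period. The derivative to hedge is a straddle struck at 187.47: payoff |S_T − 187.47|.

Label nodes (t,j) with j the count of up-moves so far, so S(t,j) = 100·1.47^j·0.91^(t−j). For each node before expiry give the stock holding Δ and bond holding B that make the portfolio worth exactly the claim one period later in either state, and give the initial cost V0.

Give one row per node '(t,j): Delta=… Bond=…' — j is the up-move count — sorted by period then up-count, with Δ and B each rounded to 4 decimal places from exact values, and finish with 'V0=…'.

(0,0): Delta=-0.3871 Bond=59.1746
(1,0): Delta=-1.0000 Bond=136.8394
(1,1): Delta=-0.3047 Bond=68.9453
V0=20.4605

No-arbitrage ⇒ martingale measure with p* = (R−d)/(u−d) = 0.8214.
At expiry t=2: V(2,0)=104.6600, V(2,1)=53.7000, V(2,2)=28.6200
(1,0): S=91.0000. Δ = (V_up−V_dn)/(S_up−S_dn) = (53.7000−104.6600)/(133.7700−82.8100) = -1.0000. V = [p*·53.7000 + (1−p*)·104.6600]/1.37 = 45.8394. B = V − Δ·S = 136.8394.
(1,1): S=147.0000. Δ = (V_up−V_dn)/(S_up−S_dn) = (28.6200−53.7000)/(216.0900−133.7700) = -0.3047. V = [p*·28.6200 + (1−p*)·53.7000]/1.37 = 24.1595. B = V − Δ·S = 68.9453.
(0,0): S=100.0000. Δ = (V_up−V_dn)/(S_up−S_dn) = (24.1595−45.8394)/(147.0000−91.0000) = -0.3871. V = [p*·24.1595 + (1−p*)·45.8394]/1.37 = 20.4605. B = V − Δ·S = 59.1746.
Check: Δ(0,0)·S0 + B(0,0) = 20.4605 = V0.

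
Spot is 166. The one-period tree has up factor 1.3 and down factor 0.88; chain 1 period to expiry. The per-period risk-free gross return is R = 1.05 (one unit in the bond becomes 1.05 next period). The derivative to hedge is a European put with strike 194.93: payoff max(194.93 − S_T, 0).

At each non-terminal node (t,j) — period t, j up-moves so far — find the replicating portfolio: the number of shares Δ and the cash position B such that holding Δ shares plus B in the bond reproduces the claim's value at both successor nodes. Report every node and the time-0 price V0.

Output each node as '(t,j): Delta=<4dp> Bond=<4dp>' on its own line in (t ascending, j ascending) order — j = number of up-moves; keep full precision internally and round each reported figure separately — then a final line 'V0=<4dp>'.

(0,0): Delta=-0.7007 Bond=144.0023
V0=27.6927

Since d<R<u, set p* = (R−d)/(u−d) = 0.4048; price each node as the discounted p*-expectation of its children.
Payoff layer (t=1): V(1,0)=48.8500, V(1,1)=0.0000
  t=0,j=0: stock 166.0000 → up 215.8000 (V=0.0000), down 146.0800 (V=48.8500). Price 27.6927; hedge Δ=-0.7007, bond B=144.0023.
Each (Δ,B) replicates both successor values, so the strategy is self-financing and V0 is arbitrage-free.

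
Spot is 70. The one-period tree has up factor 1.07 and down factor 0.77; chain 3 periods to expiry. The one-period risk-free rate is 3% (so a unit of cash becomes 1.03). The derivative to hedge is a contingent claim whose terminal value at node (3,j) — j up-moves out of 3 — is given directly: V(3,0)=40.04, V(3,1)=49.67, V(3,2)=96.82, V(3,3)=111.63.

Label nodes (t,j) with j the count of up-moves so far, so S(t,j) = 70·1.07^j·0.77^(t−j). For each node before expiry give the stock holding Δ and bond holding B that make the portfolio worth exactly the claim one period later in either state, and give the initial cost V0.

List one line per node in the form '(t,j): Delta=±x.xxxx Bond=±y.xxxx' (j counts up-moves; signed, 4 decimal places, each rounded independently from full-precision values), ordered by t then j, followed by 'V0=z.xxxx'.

(0,0): Delta=0.9961 Bond=25.5820
(1,0): Delta=2.5306 Bond=-56.3598
(1,1): Delta=0.8262 Bond=39.0739
(2,0): Delta=0.7734 Bond=14.8767
(2,1): Delta=2.7251 Bond=-69.2702
(2,2): Delta=0.6160 Bond=57.0948
V0=95.3091

Under the risk-neutral measure, an up-move has probability p* = (R−d)/(u−d) = 0.8667 and values discount at R = 1.03.
Terminal payoffs: V(3,0)=40.0400, V(3,1)=49.6700, V(3,2)=96.8200, V(3,3)=111.6300
Node (2,0) S=41.5030: V=(p*·49.6700+(1−p*)·40.0400)/1.03=46.9767; Δ=(49.6700−40.0400)/(44.4082−31.9573)=0.7734; B=V−Δ·S=14.8767
Node (2,1) S=57.6730: V=(p*·96.8200+(1−p*)·49.6700)/1.03=87.8964; Δ=(96.8200−49.6700)/(61.7101−44.4082)=2.7251; B=V−Δ·S=-69.2702
Node (2,2) S=80.1430: V=(p*·111.6300+(1−p*)·96.8200)/1.03=106.4615; Δ=(111.6300−96.8200)/(85.7530−61.7101)=0.6160; B=V−Δ·S=57.0948
Node (1,0) S=53.9000: V=(p*·87.8964+(1−p*)·46.9767)/1.03=80.0393; Δ=(87.8964−46.9767)/(57.6730−41.5030)=2.5306; B=V−Δ·S=-56.3598
Node (1,1) S=74.9000: V=(p*·106.4615+(1−p*)·87.8964)/1.03=100.9574; Δ=(106.4615−87.8964)/(80.1430−57.6730)=0.8262; B=V−Δ·S=39.0739
Node (0,0) S=70.0000: V=(p*·100.9574+(1−p*)·80.0393)/1.03=95.3091; Δ=(100.9574−80.0393)/(74.9000−53.9000)=0.9961; B=V−Δ·S=25.5820
Root portfolio cost Δ·70+B reproduces V0=95.3091.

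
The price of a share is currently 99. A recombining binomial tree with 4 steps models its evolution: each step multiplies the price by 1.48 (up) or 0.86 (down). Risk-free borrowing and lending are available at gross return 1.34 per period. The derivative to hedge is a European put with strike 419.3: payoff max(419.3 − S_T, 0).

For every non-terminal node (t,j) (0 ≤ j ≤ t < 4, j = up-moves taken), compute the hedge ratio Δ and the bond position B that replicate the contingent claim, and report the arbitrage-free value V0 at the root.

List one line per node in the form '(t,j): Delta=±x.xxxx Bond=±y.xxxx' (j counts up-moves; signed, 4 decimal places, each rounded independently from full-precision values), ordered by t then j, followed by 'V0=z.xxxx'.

(0,0): Delta=-0.8250 Bond=118.9315
(1,0): Delta=-1.0000 Bond=174.2651
(1,1): Delta=-0.7954 Bond=155.0232
(2,0): Delta=-1.0000 Bond=233.5153
(2,1): Delta=-1.0000 Bond=233.5153
(2,2): Delta=-0.7607 Bond=200.2107
(3,0): Delta=-1.0000 Bond=312.9104
(3,1): Delta=-1.0000 Bond=312.9104
(3,2): Delta=-1.0000 Bond=312.9104
(3,3): Delta=-0.7201 Bond=255.2658
V0=37.2535

Under the risk-neutral measure, an up-move has probability p* = (R−d)/(u−d) = 0.7742 and values discount at R = 1.34.
Terminal values V(4,·): V(4,0)=365.1462, V(4,1)=326.1051, V(4,2)=258.9180, V(4,3)=143.2938, V(4,4)=0.0000
Node (3,0) S=62.9695: V=(p*·326.1051+(1−p*)·365.1462)/1.34=249.9409; Δ=(326.1051−365.1462)/(93.1949−54.1538)=-1.0000; B=V−Δ·S=312.9104
Node (3,1) S=108.3662: V=(p*·258.9180+(1−p*)·326.1051)/1.34=204.5443; Δ=(258.9180−326.1051)/(160.3820−93.1949)=-1.0000; B=V−Δ·S=312.9104
Node (3,2) S=186.4907: V=(p*·143.2938+(1−p*)·258.9180)/1.34=126.4198; Δ=(143.2938−258.9180)/(276.0062−160.3820)=-1.0000; B=V−Δ·S=312.9104
Node (3,3) S=320.9374: V=(p*·0.0000+(1−p*)·143.2938)/1.34=24.1468; Δ=(0.0000−143.2938)/(474.9874−276.0062)=-0.7201; B=V−Δ·S=255.2658
Node (2,0) S=73.2204: V=(p*·204.5443+(1−p*)·249.9409)/1.34=160.2949; Δ=(204.5443−249.9409)/(108.3662−62.9695)=-1.0000; B=V−Δ·S=233.5153
Node (2,1) S=126.0072: V=(p*·126.4198+(1−p*)·204.5443)/1.34=107.5081; Δ=(126.4198−204.5443)/(186.4907−108.3662)=-1.0000; B=V−Δ·S=233.5153
Node (2,2) S=216.8496: V=(p*·24.1468+(1−p*)·126.4198)/1.34=35.2542; Δ=(24.1468−126.4198)/(320.9374−186.4907)=-0.7607; B=V−Δ·S=200.2107
Node (1,0) S=85.1400: V=(p*·107.5081+(1−p*)·160.2949)/1.34=89.1251; Δ=(107.5081−160.2949)/(126.0072−73.2204)=-1.0000; B=V−Δ·S=174.2651
Node (1,1) S=146.5200: V=(p*·35.2542+(1−p*)·107.5081)/1.34=38.4848; Δ=(35.2542−107.5081)/(216.8496−126.0072)=-0.7954; B=V−Δ·S=155.0232
Node (0,0) S=99.0000: V=(p*·38.4848+(1−p*)·89.1251)/1.34=37.2535; Δ=(38.4848−89.1251)/(146.5200−85.1400)=-0.8250; B=V−Δ·S=118.9315
Check: Δ(0,0)·S0 + B(0,0) = 37.2535 = V0.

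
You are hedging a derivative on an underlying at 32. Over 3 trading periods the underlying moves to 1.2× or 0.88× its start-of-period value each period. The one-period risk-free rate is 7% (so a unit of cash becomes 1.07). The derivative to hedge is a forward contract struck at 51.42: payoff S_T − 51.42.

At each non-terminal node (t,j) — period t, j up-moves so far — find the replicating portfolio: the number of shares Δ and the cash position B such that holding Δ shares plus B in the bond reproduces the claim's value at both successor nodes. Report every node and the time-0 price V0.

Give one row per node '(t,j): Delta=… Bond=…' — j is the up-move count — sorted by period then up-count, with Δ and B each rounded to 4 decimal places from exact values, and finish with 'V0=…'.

No-arbitrage ⇒ martingale measure with p* = (R−d)/(u−d) = 0.5938.
Terminal payoffs: V(3,0)=-29.6129, V(3,1)=-21.6830, V(3,2)=-10.8696, V(3,3)=3.8760
(2,0): S=24.7808. Δ = (V_up−V_dn)/(S_up−S_dn) = (-21.6830−-29.6129)/(29.7370−21.8071) = 1.0000. V = [p*·-21.6830 + (1−p*)·-29.6129]/1.07 = -23.2753. B = V − Δ·S = -48.0561.
(2,1): S=33.7920. Δ = (V_up−V_dn)/(S_up−S_dn) = (-10.8696−-21.6830)/(40.5504−29.7370) = 1.0000. V = [p*·-10.8696 + (1−p*)·-21.6830]/1.07 = -14.2641. B = V − Δ·S = -48.0561.
(2,2): S=46.0800. Δ = (V_up−V_dn)/(S_up−S_dn) = (3.8760−-10.8696)/(55.2960−40.5504) = 1.0000. V = [p*·3.8760 + (1−p*)·-10.8696]/1.07 = -1.9761. B = V − Δ·S = -48.0561.
(1,0): S=28.1600. Δ = (V_up−V_dn)/(S_up−S_dn) = (-14.2641−-23.2753)/(33.7920−24.7808) = 1.0000. V = [p*·-14.2641 + (1−p*)·-23.2753]/1.07 = -16.7522. B = V − Δ·S = -44.9122.
(1,1): S=38.4000. Δ = (V_up−V_dn)/(S_up−S_dn) = (-1.9761−-14.2641)/(46.0800−33.7920) = 1.0000. V = [p*·-1.9761 + (1−p*)·-14.2641]/1.07 = -6.5122. B = V − Δ·S = -44.9122.
(0,0): S=32.0000. Δ = (V_up−V_dn)/(S_up−S_dn) = (-6.5122−-16.7522)/(38.4000−28.1600) = 1.0000. V = [p*·-6.5122 + (1−p*)·-16.7522]/1.07 = -9.9740. B = V − Δ·S = -41.9740.
Self-financing check: at every node Δ·S+B equals the discounted successor values.

(0,0): Delta=1.0000 Bond=-41.9740
(1,0): Delta=1.0000 Bond=-44.9122
(1,1): Delta=1.0000 Bond=-44.9122
(2,0): Delta=1.0000 Bond=-48.0561
(2,1): Delta=1.0000 Bond=-48.0561
(2,2): Delta=1.0000 Bond=-48.0561
V0=-9.9740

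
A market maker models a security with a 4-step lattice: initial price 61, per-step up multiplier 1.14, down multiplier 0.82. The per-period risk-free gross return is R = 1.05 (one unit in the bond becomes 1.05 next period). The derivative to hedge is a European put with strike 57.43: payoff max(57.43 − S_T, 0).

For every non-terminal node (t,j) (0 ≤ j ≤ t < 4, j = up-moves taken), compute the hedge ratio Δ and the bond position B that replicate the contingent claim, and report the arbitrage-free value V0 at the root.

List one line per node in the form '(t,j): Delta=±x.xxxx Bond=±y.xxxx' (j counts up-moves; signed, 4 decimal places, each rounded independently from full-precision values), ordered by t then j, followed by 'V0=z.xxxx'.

(0,0): Delta=-0.2031 Bond=14.3797
(1,0): Delta=-0.5118 Bond=30.5396
(1,1): Delta=-0.1162 Bond=9.0566
(2,0): Delta=-1.0000 Bond=52.0907
(2,1): Delta=-0.3744 Bond=24.2310
(2,2): Delta=-0.0436 Bond=3.7489
(3,0): Delta=-1.0000 Bond=54.6952
(3,1): Delta=-1.0000 Bond=54.6952
(3,2): Delta=-0.1983 Bond=13.9958
(3,3): Delta=0.0000 Bond=0.0000
V0=1.9902

Risk-neutral probability p* = (R−d)/(u−d) = (1.05−0.82)/(1.14−0.82) = 0.7188.
Payoff layer (t=4): V(4,0)=29.8506, V(4,1)=19.0879, V(4,2)=4.1251, V(4,3)=0.0000, V(4,4)=0.0000
  t=3,j=0: stock 33.6334 → up 38.3421 (V=19.0879), down 27.5794 (V=29.8506). Price 21.0618; hedge Δ=-1.0000, bond B=54.6952.
  t=3,j=1: stock 46.7587 → up 53.3049 (V=4.1251), down 38.3421 (V=19.0879). Price 7.9365; hedge Δ=-1.0000, bond B=54.6952.
  t=3,j=2: stock 65.0060 → up 74.1068 (V=0.0000), down 53.3049 (V=4.1251). Price 1.1049; hedge Δ=-0.1983, bond B=13.9958.
  t=3,j=3: stock 90.3742 → up 103.0266 (V=0.0000), down 74.1068 (V=0.0000). Price 0.0000; hedge Δ=0.0000, bond B=0.0000.
  t=2,j=0: stock 41.0164 → up 46.7587 (V=7.9365), down 33.6334 (V=21.0618). Price 11.0743; hedge Δ=-1.0000, bond B=52.0907.
  t=2,j=1: stock 57.0228 → up 65.0060 (V=1.1049), down 46.7587 (V=7.9365). Price 2.8822; hedge Δ=-0.3744, bond B=24.2310.
  t=2,j=2: stock 79.2756 → up 90.3742 (V=0.0000), down 65.0060 (V=1.1049). Price 0.2960; hedge Δ=-0.0436, bond B=3.7489.
  t=1,j=0: stock 50.0200 → up 57.0228 (V=2.8822), down 41.0164 (V=11.0743). Price 4.9393; hedge Δ=-0.5118, bond B=30.5396.
  t=1,j=1: stock 69.5400 → up 79.2756 (V=0.2960), down 57.0228 (V=2.8822). Price 0.9746; hedge Δ=-0.1162, bond B=9.0566.
  t=0,j=0: stock 61.0000 → up 69.5400 (V=0.9746), down 50.0200 (V=4.9393). Price 1.9902; hedge Δ=-0.2031, bond B=14.3797.
Each (Δ,B) replicates both successor values, so the strategy is self-financing and V0 is arbitrage-free.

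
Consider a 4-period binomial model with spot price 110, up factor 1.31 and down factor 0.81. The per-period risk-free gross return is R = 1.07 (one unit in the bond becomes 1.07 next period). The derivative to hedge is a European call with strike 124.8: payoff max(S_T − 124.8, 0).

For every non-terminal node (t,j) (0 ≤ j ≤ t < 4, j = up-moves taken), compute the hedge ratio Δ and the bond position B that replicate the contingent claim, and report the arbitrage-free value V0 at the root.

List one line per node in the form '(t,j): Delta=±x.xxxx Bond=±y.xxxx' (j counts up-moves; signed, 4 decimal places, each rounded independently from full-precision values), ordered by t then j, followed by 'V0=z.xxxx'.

The replicating-portfolio and risk-neutral prices coincide; use p* = (1.07−0.81)/(1.31−0.81) = 0.5200 for the latter.
At expiry t=4: V(4,0)=0.0000, V(4,1)=0.0000, V(4,2)=0.0000, V(4,3)=75.5049, V(4,4)=199.1499
  t=3,j=0: stock 58.4585 → up 76.5806 (V=0.0000), down 47.3514 (V=0.0000). Price 0.0000; hedge Δ=0.0000, bond B=0.0000.
  t=3,j=1: stock 94.5440 → up 123.8527 (V=0.0000), down 76.5806 (V=0.0000). Price 0.0000; hedge Δ=0.0000, bond B=0.0000.
  t=3,j=2: stock 152.9045 → up 200.3049 (V=75.5049), down 123.8527 (V=0.0000). Price 36.6940; hedge Δ=0.9876, bond B=-114.3158.
  t=3,j=3: stock 247.2900 → up 323.9499 (V=199.1499), down 200.3049 (V=75.5049). Price 130.6545; hedge Δ=1.0000, bond B=-116.6355.
  t=2,j=0: stock 72.1710 → up 94.5440 (V=0.0000), down 58.4585 (V=0.0000). Price 0.0000; hedge Δ=0.0000, bond B=0.0000.
  t=2,j=1: stock 116.7210 → up 152.9045 (V=36.6940), down 94.5440 (V=0.0000). Price 17.8326; hedge Δ=0.6287, bond B=-55.5554.
  t=2,j=2: stock 188.7710 → up 247.2900 (V=130.6545), down 152.9045 (V=36.6940). Price 79.9565; hedge Δ=0.9955, bond B=-107.9646.
  t=1,j=0: stock 89.1000 → up 116.7210 (V=17.8326), down 72.1710 (V=0.0000). Price 8.6663; hedge Δ=0.4003, bond B=-26.9989.
  t=1,j=1: stock 144.1000 → up 188.7710 (V=79.9565), down 116.7210 (V=17.8326). Price 46.8570; hedge Δ=0.8622, bond B=-77.3908.
  t=0,j=0: stock 110.0000 → up 144.1000 (V=46.8570), down 89.1000 (V=8.6663). Price 26.6593; hedge Δ=0.6944, bond B=-49.7221.
Each (Δ,B) replicates both successor values, so the strategy is self-financing and V0 is arbitrage-free.

(0,0): Delta=0.6944 Bond=-49.7221
(1,0): Delta=0.4003 Bond=-26.9989
(1,1): Delta=0.8622 Bond=-77.3908
(2,0): Delta=0.0000 Bond=0.0000
(2,1): Delta=0.6287 Bond=-55.5554
(2,2): Delta=0.9955 Bond=-107.9646
(3,0): Delta=0.0000 Bond=0.0000
(3,1): Delta=0.0000 Bond=0.0000
(3,2): Delta=0.9876 Bond=-114.3158
(3,3): Delta=1.0000 Bond=-116.6355
V0=26.6593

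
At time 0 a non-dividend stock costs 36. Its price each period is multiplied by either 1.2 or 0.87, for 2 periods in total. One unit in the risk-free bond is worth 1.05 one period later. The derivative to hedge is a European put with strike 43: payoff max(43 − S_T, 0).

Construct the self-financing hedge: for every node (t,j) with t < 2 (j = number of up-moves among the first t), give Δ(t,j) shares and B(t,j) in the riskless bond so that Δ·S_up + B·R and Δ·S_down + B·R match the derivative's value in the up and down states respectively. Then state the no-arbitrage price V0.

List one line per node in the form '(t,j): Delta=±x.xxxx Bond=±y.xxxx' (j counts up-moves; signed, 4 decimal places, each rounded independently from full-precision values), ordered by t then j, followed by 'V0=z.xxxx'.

Since d<R<u, set p* = (R−d)/(u−d) = 0.5455; price each node as the discounted p*-expectation of its children.
Terminal values V(2,·): V(2,0)=15.7516, V(2,1)=5.4160, V(2,2)=0.0000
(1,0): S=31.3200. Δ = (V_up−V_dn)/(S_up−S_dn) = (5.4160−15.7516)/(37.5840−27.2484) = -1.0000. V = [p*·5.4160 + (1−p*)·15.7516]/1.05 = 9.6324. B = V − Δ·S = 40.9524.
(1,1): S=43.2000. Δ = (V_up−V_dn)/(S_up−S_dn) = (0.0000−5.4160)/(51.8400−37.5840) = -0.3799. V = [p*·0.0000 + (1−p*)·5.4160]/1.05 = 2.3446. B = V − Δ·S = 18.7567.
(0,0): S=36.0000. Δ = (V_up−V_dn)/(S_up−S_dn) = (2.3446−9.6324)/(43.2000−31.3200) = -0.6135. V = [p*·2.3446 + (1−p*)·9.6324]/1.05 = 5.3878. B = V − Δ·S = 27.4720.
Root portfolio cost Δ·36+B reproduces V0=5.3878.

(0,0): Delta=-0.6135 Bond=27.4720
(1,0): Delta=-1.0000 Bond=40.9524
(1,1): Delta=-0.3799 Bond=18.7567
V0=5.3878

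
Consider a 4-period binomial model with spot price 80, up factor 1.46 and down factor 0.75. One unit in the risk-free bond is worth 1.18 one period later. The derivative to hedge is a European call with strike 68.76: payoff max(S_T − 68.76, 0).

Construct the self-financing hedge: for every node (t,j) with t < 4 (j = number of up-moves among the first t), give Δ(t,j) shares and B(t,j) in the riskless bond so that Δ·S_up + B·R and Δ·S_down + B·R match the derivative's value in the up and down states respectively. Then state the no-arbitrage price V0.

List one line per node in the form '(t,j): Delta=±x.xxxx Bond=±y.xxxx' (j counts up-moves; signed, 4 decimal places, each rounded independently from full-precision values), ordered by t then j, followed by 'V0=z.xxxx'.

(0,0): Delta=0.9253 Bond=-27.4506
(1,0): Delta=0.7803 Bond=-23.6918
(1,1): Delta=0.9738 Bond=-38.0568
(2,0): Delta=0.4363 Bond=-12.4799
(2,1): Delta=0.8953 Bond=-38.0341
(2,2): Delta=1.0000 Bond=-49.3824
(3,0): Delta=0.0000 Bond=0.0000
(3,1): Delta=0.5823 Bond=-24.3155
(3,2): Delta=1.0000 Bond=-58.2712
(3,3): Delta=1.0000 Bond=-58.2712
V0=46.5697

Since d<R<u, set p* = (R−d)/(u−d) = 0.6056; price each node as the discounted p*-expectation of its children.
Terminal payoffs: V(4,0)=0.0000, V(4,1)=0.0000, V(4,2)=27.1620, V(4,3)=117.9682, V(4,4)=294.7375
Node (3,0) S=33.7500: V=(p*·0.0000+(1−p*)·0.0000)/1.18=0.0000; Δ=(0.0000−0.0000)/(49.2750−25.3125)=0.0000; B=V−Δ·S=0.0000
Node (3,1) S=65.7000: V=(p*·27.1620+(1−p*)·0.0000)/1.18=13.9409; Δ=(27.1620−0.0000)/(95.9220−49.2750)=0.5823; B=V−Δ·S=-24.3155
Node (3,2) S=127.8960: V=(p*·117.9682+(1−p*)·27.1620)/1.18=69.6248; Δ=(117.9682−27.1620)/(186.7282−95.9220)=1.0000; B=V−Δ·S=-58.2712
Node (3,3) S=248.9709: V=(p*·294.7375+(1−p*)·117.9682)/1.18=190.6997; Δ=(294.7375−117.9682)/(363.4975−186.7282)=1.0000; B=V−Δ·S=-58.2712
Node (2,0) S=45.0000: V=(p*·13.9409+(1−p*)·0.0000)/1.18=7.1551; Δ=(13.9409−0.0000)/(65.7000−33.7500)=0.4363; B=V−Δ·S=-12.4799
Node (2,1) S=87.6000: V=(p*·69.6248+(1−p*)·13.9409)/1.18=40.3940; Δ=(69.6248−13.9409)/(127.8960−65.7000)=0.8953; B=V−Δ·S=-38.0341
Node (2,2) S=170.5280: V=(p*·190.6997+(1−p*)·69.6248)/1.18=121.1456; Δ=(190.6997−69.6248)/(248.9709−127.8960)=1.0000; B=V−Δ·S=-49.3824
Node (1,0) S=60.0000: V=(p*·40.3940+(1−p*)·7.1551)/1.18=23.1235; Δ=(40.3940−7.1551)/(87.6000−45.0000)=0.7803; B=V−Δ·S=-23.6918
Node (1,1) S=116.8000: V=(p*·121.1456+(1−p*)·40.3940)/1.18=75.6779; Δ=(121.1456−40.3940)/(170.5280−87.6000)=0.9738; B=V−Δ·S=-38.0568
Node (0,0) S=80.0000: V=(p*·75.6779+(1−p*)·23.1235)/1.18=46.5697; Δ=(75.6779−23.1235)/(116.8000−60.0000)=0.9253; B=V−Δ·S=-27.4506
Each (Δ,B) replicates both successor values, so the strategy is self-financing and V0 is arbitrage-free.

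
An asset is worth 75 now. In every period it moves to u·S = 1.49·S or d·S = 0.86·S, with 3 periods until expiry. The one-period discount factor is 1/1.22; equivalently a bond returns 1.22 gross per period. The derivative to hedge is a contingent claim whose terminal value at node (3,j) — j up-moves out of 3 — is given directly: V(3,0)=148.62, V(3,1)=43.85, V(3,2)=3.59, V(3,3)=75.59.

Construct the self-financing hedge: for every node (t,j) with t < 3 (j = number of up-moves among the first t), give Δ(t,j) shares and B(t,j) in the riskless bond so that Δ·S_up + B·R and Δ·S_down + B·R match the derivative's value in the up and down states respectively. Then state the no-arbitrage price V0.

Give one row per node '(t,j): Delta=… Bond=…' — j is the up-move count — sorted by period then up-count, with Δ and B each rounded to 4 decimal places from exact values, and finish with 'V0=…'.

(0,0): Delta=-0.2197 Bond=39.1229
(1,0): Delta=-1.3698 Bond=121.9095
(1,1): Delta=0.2781 Bond=-7.9048
(2,0): Delta=-2.9980 Bond=239.0487
(2,1): Delta=-0.6649 Bond=80.9902
(2,2): Delta=0.6864 Bond=-77.6194
V0=22.6436

Since d<R<u, set p* = (R−d)/(u−d) = 0.5714; price each node as the discounted p*-expectation of its children.
Terminal values V(3,·): V(3,0)=148.6200, V(3,1)=43.8500, V(3,2)=3.5900, V(3,3)=75.5900
  t=2,j=0: stock 55.4700 → up 82.6503 (V=43.8500), down 47.7042 (V=148.6200). Price 72.7471; hedge Δ=-2.9980, bond B=239.0487.
  t=2,j=1: stock 96.1050 → up 143.1964 (V=3.5900), down 82.6503 (V=43.8500). Price 17.0855; hedge Δ=-0.6649, bond B=80.9902.
  t=2,j=2: stock 166.5075 → up 248.0962 (V=75.5900), down 143.1964 (V=3.5900). Price 36.6663; hedge Δ=0.6864, bond B=-77.6194.
  t=1,j=0: stock 64.5000 → up 96.1050 (V=17.0855), down 55.4700 (V=72.7471). Price 33.5577; hedge Δ=-1.3698, bond B=121.9095.
  t=1,j=1: stock 111.7500 → up 166.5075 (V=36.6663), down 96.1050 (V=17.0855). Price 23.1758; hedge Δ=0.2781, bond B=-7.9048.
  t=0,j=0: stock 75.0000 → up 111.7500 (V=23.1758), down 64.5000 (V=33.5577). Price 22.6436; hedge Δ=-0.2197, bond B=39.1229.
Each (Δ,B) replicates both successor values, so the strategy is self-financing and V0 is arbitrage-free.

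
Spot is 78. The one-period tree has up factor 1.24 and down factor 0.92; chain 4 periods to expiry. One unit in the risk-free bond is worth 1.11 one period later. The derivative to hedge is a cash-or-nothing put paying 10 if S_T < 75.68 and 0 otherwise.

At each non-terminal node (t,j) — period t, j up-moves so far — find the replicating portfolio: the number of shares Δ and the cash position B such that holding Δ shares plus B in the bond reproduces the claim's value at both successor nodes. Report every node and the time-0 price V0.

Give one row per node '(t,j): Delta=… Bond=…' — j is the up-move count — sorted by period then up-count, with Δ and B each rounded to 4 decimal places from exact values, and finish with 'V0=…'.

(0,0): Delta=-0.0861 Bond=7.9456
(1,0): Delta=-0.1705 Bond=14.8755
(1,1): Delta=-0.0433 Bond=4.6762
(2,0): Delta=-0.2532 Bond=21.9709
(2,1): Delta=-0.1285 Bond=12.7767
(2,2): Delta=0.0000 Bond=0.0000
(3,0): Delta=0.0000 Bond=9.0090
(3,1): Delta=-0.3817 Bond=34.9099
(3,2): Delta=0.0000 Bond=0.0000
(3,3): Delta=0.0000 Bond=0.0000
V0=1.2284

Since d<R<u, set p* = (R−d)/(u−d) = 0.5938; price each node as the discounted p*-expectation of its children.
Payoff layer (t=4): V(4,0)=10.0000, V(4,1)=10.0000, V(4,2)=0.0000, V(4,3)=0.0000, V(4,4)=0.0000
Node (3,0) S=60.7377: V=(p*·10.0000+(1−p*)·10.0000)/1.11=9.0090; Δ=(10.0000−10.0000)/(75.3147−55.8787)=0.0000; B=V−Δ·S=9.0090
Node (3,1) S=81.8638: V=(p*·0.0000+(1−p*)·10.0000)/1.11=3.6599; Δ=(0.0000−10.0000)/(101.5111−75.3147)=-0.3817; B=V−Δ·S=34.9099
Node (3,2) S=110.3382: V=(p*·0.0000+(1−p*)·0.0000)/1.11=0.0000; Δ=(0.0000−0.0000)/(136.8193−101.5111)=0.0000; B=V−Δ·S=0.0000
Node (3,3) S=148.7167: V=(p*·0.0000+(1−p*)·0.0000)/1.11=0.0000; Δ=(0.0000−0.0000)/(184.4087−136.8193)=0.0000; B=V−Δ·S=0.0000
Node (2,0) S=66.0192: V=(p*·3.6599+(1−p*)·9.0090)/1.11=5.2549; Δ=(3.6599−9.0090)/(81.8638−60.7377)=-0.2532; B=V−Δ·S=21.9709
Node (2,1) S=88.9824: V=(p*·0.0000+(1−p*)·3.6599)/1.11=1.3395; Δ=(0.0000−3.6599)/(110.3382−81.8638)=-0.1285; B=V−Δ·S=12.7767
Node (2,2) S=119.9328: V=(p*·0.0000+(1−p*)·0.0000)/1.11=0.0000; Δ=(0.0000−0.0000)/(148.7167−110.3382)=0.0000; B=V−Δ·S=0.0000
Node (1,0) S=71.7600: V=(p*·1.3395+(1−p*)·5.2549)/1.11=2.6398; Δ=(1.3395−5.2549)/(88.9824−66.0192)=-0.1705; B=V−Δ·S=14.8755
Node (1,1) S=96.7200: V=(p*·0.0000+(1−p*)·1.3395)/1.11=0.4902; Δ=(0.0000−1.3395)/(119.9328−88.9824)=-0.0433; B=V−Δ·S=4.6762
Node (0,0) S=78.0000: V=(p*·0.4902+(1−p*)·2.6398)/1.11=1.2284; Δ=(0.4902−2.6398)/(96.7200−71.7600)=-0.0861; B=V−Δ·S=7.9456
Root portfolio cost Δ·78+B reproduces V0=1.2284.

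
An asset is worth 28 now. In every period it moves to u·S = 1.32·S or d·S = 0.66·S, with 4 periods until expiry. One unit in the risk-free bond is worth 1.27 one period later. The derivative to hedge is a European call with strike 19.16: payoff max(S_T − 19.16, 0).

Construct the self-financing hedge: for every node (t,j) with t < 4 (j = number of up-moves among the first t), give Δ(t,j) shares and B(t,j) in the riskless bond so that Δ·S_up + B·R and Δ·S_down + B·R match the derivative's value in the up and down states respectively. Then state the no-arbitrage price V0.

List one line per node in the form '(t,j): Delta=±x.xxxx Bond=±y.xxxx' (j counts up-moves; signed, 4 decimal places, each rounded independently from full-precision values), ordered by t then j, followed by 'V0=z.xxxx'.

(0,0): Delta=0.9964 Bond=-7.2575
(1,0): Delta=0.9377 Bond=-8.1332
(1,1): Delta=0.9988 Bond=-9.3059
(2,0): Delta=0.1891 Bond=-1.1986
(2,1): Delta=0.9684 Bond=-11.0775
(2,2): Delta=1.0000 Bond=-11.8792
(3,0): Delta=0.0000 Bond=0.0000
(3,1): Delta=0.1969 Bond=-1.6470
(3,2): Delta=1.0000 Bond=-15.0866
(3,3): Delta=1.0000 Bond=-15.0866
V0=20.6403

Since d<R<u, set p* = (R−d)/(u−d) = 0.9242; price each node as the discounted p*-expectation of its children.
Terminal payoffs: V(4,0)=0.0000, V(4,1)=0.0000, V(4,2)=2.0917, V(4,3)=23.3434, V(4,4)=65.8468
(3,0): S=8.0499. Δ = (V_up−V_dn)/(S_up−S_dn) = (0.0000−0.0000)/(10.6259−5.3129) = 0.0000. V = [p*·0.0000 + (1−p*)·0.0000]/1.27 = 0.0000. B = V − Δ·S = 0.0000.
(3,1): S=16.0998. Δ = (V_up−V_dn)/(S_up−S_dn) = (2.0917−0.0000)/(21.2517−10.6259) = 0.1969. V = [p*·2.0917 + (1−p*)·0.0000]/1.27 = 1.5222. B = V − Δ·S = -1.6470.
(3,2): S=32.1996. Δ = (V_up−V_dn)/(S_up−S_dn) = (23.3434−2.0917)/(42.5034−21.2517) = 1.0000. V = [p*·23.3434 + (1−p*)·2.0917]/1.27 = 17.1129. B = V − Δ·S = -15.0866.
(3,3): S=64.3991. Δ = (V_up−V_dn)/(S_up−S_dn) = (65.8468−23.3434)/(85.0068−42.5034) = 1.0000. V = [p*·65.8468 + (1−p*)·23.3434]/1.27 = 49.3125. B = V − Δ·S = -15.0866.
(2,0): S=12.1968. Δ = (V_up−V_dn)/(S_up−S_dn) = (1.5222−0.0000)/(16.0998−8.0499) = 0.1891. V = [p*·1.5222 + (1−p*)·0.0000]/1.27 = 1.1078. B = V − Δ·S = -1.1986.
(2,1): S=24.3936. Δ = (V_up−V_dn)/(S_up−S_dn) = (17.1129−1.5222)/(32.1996−16.0998) = 0.9684. V = [p*·17.1129 + (1−p*)·1.5222]/1.27 = 12.5447. B = V − Δ·S = -11.0775.
(2,2): S=48.7872. Δ = (V_up−V_dn)/(S_up−S_dn) = (49.3125−17.1129)/(64.3991−32.1996) = 1.0000. V = [p*·49.3125 + (1−p*)·17.1129]/1.27 = 36.9080. B = V − Δ·S = -11.8792.
(1,0): S=18.4800. Δ = (V_up−V_dn)/(S_up−S_dn) = (12.5447−1.1078)/(24.3936−12.1968) = 0.9377. V = [p*·12.5447 + (1−p*)·1.1078]/1.27 = 9.1955. B = V − Δ·S = -8.1332.
(1,1): S=36.9600. Δ = (V_up−V_dn)/(S_up−S_dn) = (36.9080−12.5447)/(48.7872−24.3936) = 0.9988. V = [p*·36.9080 + (1−p*)·12.5447]/1.27 = 27.6081. B = V − Δ·S = -9.3059.
(0,0): S=28.0000. Δ = (V_up−V_dn)/(S_up−S_dn) = (27.6081−9.1955)/(36.9600−18.4800) = 0.9964. V = [p*·27.6081 + (1−p*)·9.1955]/1.27 = 20.6403. B = V − Δ·S = -7.2575.
Check: Δ(0,0)·S0 + B(0,0) = 20.6403 = V0.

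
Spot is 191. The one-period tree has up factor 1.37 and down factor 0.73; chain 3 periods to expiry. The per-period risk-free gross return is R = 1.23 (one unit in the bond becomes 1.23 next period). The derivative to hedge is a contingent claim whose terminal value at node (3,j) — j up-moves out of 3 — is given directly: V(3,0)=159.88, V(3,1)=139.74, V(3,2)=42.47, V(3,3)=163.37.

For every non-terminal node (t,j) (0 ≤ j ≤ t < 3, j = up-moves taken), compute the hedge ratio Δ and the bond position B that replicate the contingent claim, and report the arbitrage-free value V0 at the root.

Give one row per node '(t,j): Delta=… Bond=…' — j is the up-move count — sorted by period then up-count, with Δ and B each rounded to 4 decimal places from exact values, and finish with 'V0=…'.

(0,0): Delta=0.2140 Bond=19.4466
(1,0): Delta=-0.7325 Bond=155.8922
(1,1): Delta=0.3552 Bond=-13.0331
(2,0): Delta=-0.3092 Bond=148.6603
(2,1): Delta=-0.7957 Bond=203.8119
(2,2): Delta=0.5270 Bond=-77.5866
V0=60.3255

The replicating-portfolio and risk-neutral prices coincide; use p* = (1.23−0.73)/(1.37−0.73) = 0.7812 for the latter.
At expiry t=3: V(3,0)=159.8800, V(3,1)=139.7400, V(3,2)=42.4700, V(3,3)=163.3700
Node (2,0) S=101.7839: V=(p*·139.7400+(1−p*)·159.8800)/1.23=117.1916; Δ=(139.7400−159.8800)/(139.4439−74.3022)=-0.3092; B=V−Δ·S=148.6603
Node (2,1) S=191.0191: V=(p*·42.4700+(1−p*)·139.7400)/1.23=51.8275; Δ=(42.4700−139.7400)/(261.6962−139.4439)=-0.7957; B=V−Δ·S=203.8119
Node (2,2) S=358.4879: V=(p*·163.3700+(1−p*)·42.4700)/1.23=111.3196; Δ=(163.3700−42.4700)/(491.1284−261.6962)=0.5270; B=V−Δ·S=-77.5866
Node (1,0) S=139.4300: V=(p*·51.8275+(1−p*)·117.1916)/1.23=53.7609; Δ=(51.8275−117.1916)/(191.0191−101.7839)=-0.7325; B=V−Δ·S=155.8922
Node (1,1) S=261.6700: V=(p*·111.3196+(1−p*)·51.8275)/1.23=79.9233; Δ=(111.3196−51.8275)/(358.4879−191.0191)=0.3552; B=V−Δ·S=-13.0331
Node (0,0) S=191.0000: V=(p*·79.9233+(1−p*)·53.7609)/1.23=60.3255; Δ=(79.9233−53.7609)/(261.6700−139.4300)=0.2140; B=V−Δ·S=19.4466
Each (Δ,B) replicates both successor values, so the strategy is self-financing and V0 is arbitrage-free.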